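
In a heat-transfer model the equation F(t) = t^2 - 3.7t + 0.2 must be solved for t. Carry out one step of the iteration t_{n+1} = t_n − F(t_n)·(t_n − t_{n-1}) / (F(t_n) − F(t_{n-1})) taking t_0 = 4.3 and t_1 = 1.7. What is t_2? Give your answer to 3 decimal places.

3.091

F(4.3) = 2.78000, F(1.7) = -3.20000
t_2 = 1.70000 − (-3.20000)·(1.70000 − 4.30000) / (-3.20000 − 2.78000) = 1.70000 − (8.32000)/(-5.98000) = 3.09130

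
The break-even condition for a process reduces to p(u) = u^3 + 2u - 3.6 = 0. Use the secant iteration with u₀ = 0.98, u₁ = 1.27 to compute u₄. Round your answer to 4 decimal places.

1.1122

p(0.98) = -0.698808, p(1.27) = 0.988383
u₂ = 1.270000 − 0.988383·(1.270000 − 0.980000) / (0.988383 − (-0.698808)) = 1.270000 − (0.286631)/(1.687191) = 1.100113
p(1.100113) = -0.068361
u₃ = 1.100113 − (-0.068361)·(1.100113 − 1.270000) / (-0.068361 − 0.988383) = 1.100113 − (0.011614)/(-1.056744) = 1.111103
p(1.111103) = -0.006079
u₄ = 1.111103 − (-0.006079)·(1.111103 − 1.100113) / (-0.006079 − (-0.068361)) = 1.111103 − (-0.000067)/(0.062282) = 1.112176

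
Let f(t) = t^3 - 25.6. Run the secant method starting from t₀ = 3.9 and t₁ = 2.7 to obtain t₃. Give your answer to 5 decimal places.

f(3.9) = 33.7190000, f(2.7) = -5.9170000
t₂ = 2.7000000 − (-5.9170000)·(2.7000000 − 3.9000000) / (-5.9170000 − 33.7190000) = 2.7000000 − (7.1004000)/(-39.6360000) = 2.8791402
f(2.8791402) = -1.7335168
t₃ = 2.8791402 − (-1.7335168)·(2.8791402 − 2.7000000) / (-1.7335168 − (-5.9170000)) = 2.8791402 − (-0.3105425)/(4.1834832) = 2.9533708

2.95337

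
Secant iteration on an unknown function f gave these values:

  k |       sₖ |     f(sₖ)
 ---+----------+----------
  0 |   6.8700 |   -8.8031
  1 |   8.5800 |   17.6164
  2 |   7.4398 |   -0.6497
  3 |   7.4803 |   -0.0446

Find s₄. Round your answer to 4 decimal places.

s₄ = 7.4803 − (-0.0446)·(7.4803 − 7.4398) / (-0.0446 − (-0.6497))
   = 7.4803 − (-0.001806)/(0.605100) = 7.483285

7.4833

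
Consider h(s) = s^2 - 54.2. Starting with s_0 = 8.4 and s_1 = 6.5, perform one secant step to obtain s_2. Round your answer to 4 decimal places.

h(8.4) = 16.360000, h(6.5) = -11.950000
s_2 = 6.500000 − (-11.950000)·(6.500000 − 8.400000) / (-11.950000 − 16.360000) = 6.500000 − (22.705000)/(-28.310000) = 7.302013

7.3020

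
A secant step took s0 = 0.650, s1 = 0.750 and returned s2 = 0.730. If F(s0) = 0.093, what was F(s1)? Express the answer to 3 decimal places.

The secant line through (0.650, 0.093) and (0.750, F(s1)) crosses zero at s2 = 0.730.
So (0.650, 0.093), (0.750, F(s1)), (0.730, 0) are collinear:
F(s1) = 0.093 · (0.750 − 0.730) / (0.650 − 0.730) = 0.093 · (0.02000)/(-0.08000) = -0.02325

-0.023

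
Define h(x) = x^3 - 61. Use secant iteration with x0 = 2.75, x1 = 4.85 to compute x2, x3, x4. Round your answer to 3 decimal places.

3.655, 3.878, 3.941

h(2.75) = -40.20312, h(4.85) = 53.08412
x2 = 4.85000 − 53.08412·(4.85000 − 2.75000) / (53.08412 − (-40.20312)) = 4.85000 − (111.47666)/(93.28725) = 3.65502
h(3.65502) = -12.17208
x3 = 3.65502 − (-12.17208)·(3.65502 − 4.85000) / (-12.17208 − 53.08412) = 3.65502 − (14.54542)/(-65.25620) = 3.87791
h(3.87791) = -2.68307
x4 = 3.87791 − (-2.68307)·(3.87791 − 3.65502) / (-2.68307 − (-12.17208)) = 3.87791 − (-0.59805)/(9.48900) = 3.94094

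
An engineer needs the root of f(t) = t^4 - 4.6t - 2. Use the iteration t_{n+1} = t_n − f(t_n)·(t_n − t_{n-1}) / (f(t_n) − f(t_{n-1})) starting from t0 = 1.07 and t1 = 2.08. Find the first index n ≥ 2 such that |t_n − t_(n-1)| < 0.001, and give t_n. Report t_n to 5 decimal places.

f(1.07) = -5.6112040, f(2.08) = 7.1497370
t2 = 2.0800000 − 7.1497370·(1.0100000)/(12.7609410) = 1.5141143;  |Δ| = 0.5658857
f(1.5141143) = -3.7091767
t3 = 1.5141143 − (-3.7091767)·(-0.5658857)/(-10.8589136) = 1.7074089;  |Δ| = 0.1932947
f(1.7074089) = -1.3554260
t4 = 1.7074089 − (-1.3554260)·(0.1932947)/(2.3537507) = 1.8187192;  |Δ| = 0.1113103
f(1.8187192) = 0.5750326
t5 = 1.8187192 − 0.5750326·(0.1113103)/(1.9304586) = 1.7855628;  |Δ| = 0.0331564
f(1.7855628) = -0.0487492
t6 = 1.7855628 − (-0.0487492)·(-0.0331564)/(-0.6237818) = 1.7881540;  |Δ| = 0.0025912
f(1.7881540) = -0.0015354
t7 = 1.7881540 − (-0.0015354)·(0.0025912)/(0.0472138) = 1.7882383;  |Δ| = 0.0000843
|t7 − t6| = 0.0000843 < 0.001

n = 7, t_n = 1.78824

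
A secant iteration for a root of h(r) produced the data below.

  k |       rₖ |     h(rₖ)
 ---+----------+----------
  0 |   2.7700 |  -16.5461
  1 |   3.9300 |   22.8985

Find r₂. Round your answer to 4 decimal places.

r₂ = 3.9300 − 22.8985·(3.9300 − 2.7700) / (22.8985 − (-16.5461))
   = 3.9300 − (26.562260)/(39.444600) = 3.256593

3.2566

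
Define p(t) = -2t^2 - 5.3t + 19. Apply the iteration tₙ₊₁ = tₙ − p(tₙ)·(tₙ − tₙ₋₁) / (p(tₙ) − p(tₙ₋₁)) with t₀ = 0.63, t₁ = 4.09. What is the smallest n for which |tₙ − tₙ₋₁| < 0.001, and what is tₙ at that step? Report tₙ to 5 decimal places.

n = 6, tₙ = 2.02994

p(0.63) = 14.8672000, p(4.09) = -36.1332000
t₂ = 4.0900000 − (-36.1332000)·(3.4600000)/(-51.0004000) = 1.6386296;  |Δ| = 2.4513704
p(1.6386296) = 4.9450494
t₃ = 1.6386296 − 4.9450494·(-2.4513704)/(41.0782494) = 1.9337285;  |Δ| = 0.2950989
p(1.9337285) = 1.2726269
t₄ = 1.9337285 − 1.2726269·(0.2950989)/(-3.6724226) = 2.0359909;  |Δ| = 0.1022624
p(2.0359909) = -0.0812703
t₅ = 2.0359909 − (-0.0812703)·(0.1022624)/(-1.3538971) = 2.0298524;  |Δ| = 0.0061385
p(2.0298524) = 0.0011801
t₆ = 2.0298524 − 0.0011801·(-0.0061385)/(0.0824504) = 2.0299403;  |Δ| = 0.0000879
|t₆ − t₅| = 0.0000879 < 0.001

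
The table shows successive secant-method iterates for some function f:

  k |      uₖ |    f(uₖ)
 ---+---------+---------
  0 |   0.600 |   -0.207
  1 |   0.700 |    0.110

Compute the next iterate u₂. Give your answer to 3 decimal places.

u₂ = 0.700 − 0.110·(0.700 − 0.600) / (0.110 − (-0.207))
   = 0.700 − (0.01100)/(0.31700) = 0.66530

0.665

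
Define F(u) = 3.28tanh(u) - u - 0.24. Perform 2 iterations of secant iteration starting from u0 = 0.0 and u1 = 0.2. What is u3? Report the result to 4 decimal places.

0.1058

F(0.0) = -0.240000, F(0.2) = 0.207391
u2 = 0.200000 − 0.207391·(0.200000 − 0.000000) / (0.207391 − (-0.240000)) = 0.200000 − (0.041478)/(0.447391) = 0.107289
F(0.107289) = 0.003274
u3 = 0.107289 − 0.003274·(0.107289 − 0.200000) / (0.003274 − 0.207391) = 0.107289 − (-0.000304)/(-0.204117) = 0.105802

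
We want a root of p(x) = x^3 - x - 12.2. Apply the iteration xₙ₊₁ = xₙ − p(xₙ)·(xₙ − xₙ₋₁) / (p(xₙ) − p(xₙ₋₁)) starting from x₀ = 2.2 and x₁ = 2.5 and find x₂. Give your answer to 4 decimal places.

2.4407

p(2.2) = -3.752000, p(2.5) = 0.925000
x₂ = 2.500000 − 0.925000·(2.500000 − 2.200000) / (0.925000 − (-3.752000)) = 2.500000 − (0.277500)/(4.677000) = 2.440667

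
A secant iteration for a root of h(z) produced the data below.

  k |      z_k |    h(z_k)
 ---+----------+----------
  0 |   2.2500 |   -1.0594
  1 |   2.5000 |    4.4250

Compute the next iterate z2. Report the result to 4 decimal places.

z2 = 2.5000 − 4.4250·(2.5000 − 2.2500) / (4.4250 − (-1.0594))
   = 2.5000 − (1.106250)/(5.484400) = 2.298292

2.2983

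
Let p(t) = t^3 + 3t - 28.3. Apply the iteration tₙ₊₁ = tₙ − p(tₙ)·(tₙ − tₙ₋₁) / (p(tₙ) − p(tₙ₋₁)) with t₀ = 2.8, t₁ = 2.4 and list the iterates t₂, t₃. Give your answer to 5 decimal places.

p(2.8) = 2.0520000, p(2.4) = -7.2760000
t₂ = 2.4000000 − (-7.2760000)·(2.4000000 − 2.8000000) / (-7.2760000 − 2.0520000) = 2.4000000 − (2.9104000)/(-9.3280000) = 2.7120069
p(2.7120069) = -0.2172199
t₃ = 2.7120069 − (-0.2172199)·(2.7120069 − 2.4000000) / (-0.2172199 − (-7.2760000)) = 2.7120069 − (-0.0677741)/(7.0587801) = 2.7216083

2.71201, 2.72161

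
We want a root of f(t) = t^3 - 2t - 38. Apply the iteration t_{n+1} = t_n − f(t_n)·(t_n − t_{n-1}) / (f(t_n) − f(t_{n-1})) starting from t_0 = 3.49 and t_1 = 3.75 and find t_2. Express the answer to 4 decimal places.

3.5562

f(3.49) = -2.471451, f(3.75) = 7.234375
t_2 = 3.750000 − 7.234375·(3.750000 − 3.490000) / (7.234375 − (-2.471451)) = 3.750000 − (1.880937)/(9.705826) = 3.556205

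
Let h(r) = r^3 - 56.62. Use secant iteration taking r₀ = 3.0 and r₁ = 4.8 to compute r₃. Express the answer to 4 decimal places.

3.7956

h(3.0) = -29.620000, h(4.8) = 53.972000
r₂ = 4.800000 − 53.972000·(4.800000 − 3.000000) / (53.972000 − (-29.620000)) = 4.800000 − (97.149600)/(83.592000) = 3.637812
h(3.637812) = -8.478365
r₃ = 3.637812 − (-8.478365)·(3.637812 − 4.800000) / (-8.478365 − 53.972000) = 3.637812 − (9.853452)/(-62.450365) = 3.795593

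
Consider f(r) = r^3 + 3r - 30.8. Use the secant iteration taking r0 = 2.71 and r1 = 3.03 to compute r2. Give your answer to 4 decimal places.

2.8098

f(2.71) = -2.767489, f(3.03) = 6.108127
r2 = 3.030000 − 6.108127·(3.030000 − 2.710000) / (6.108127 − (-2.767489)) = 3.030000 − (1.954601)/(8.875616) = 2.809779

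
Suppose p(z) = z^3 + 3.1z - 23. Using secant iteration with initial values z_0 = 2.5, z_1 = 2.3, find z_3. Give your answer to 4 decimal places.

p(2.5) = 0.375000, p(2.3) = -3.703000
z_2 = 2.300000 − (-3.703000)·(2.300000 − 2.500000) / (-3.703000 − 0.375000) = 2.300000 − (0.740600)/(-4.078000) = 2.481609
p(2.481609) = -0.024321
z_3 = 2.481609 − (-0.024321)·(2.481609 − 2.300000) / (-0.024321 − (-3.703000)) = 2.481609 − (-0.004417)/(3.678679) = 2.482809

2.4828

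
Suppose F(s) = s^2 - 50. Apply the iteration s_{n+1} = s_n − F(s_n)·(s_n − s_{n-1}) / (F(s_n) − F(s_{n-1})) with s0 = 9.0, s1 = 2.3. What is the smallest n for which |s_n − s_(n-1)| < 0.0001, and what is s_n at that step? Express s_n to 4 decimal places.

F(9.0) = 31.000000, F(2.3) = -44.710000
s2 = 2.300000 − (-44.710000)·(-6.700000)/(-75.710000) = 6.256637;  |Δ| = 3.956637
F(6.256637) = -10.854491
s3 = 6.256637 − (-10.854491)·(3.956637)/(33.855509) = 7.525184;  |Δ| = 1.268546
F(7.525184) = 6.628388
s4 = 7.525184 − 6.628388·(1.268546)/(17.482879) = 7.044232;  |Δ| = 0.480952
F(7.044232) = -0.378795
s5 = 7.044232 − (-0.378795)·(-0.480952)/(-7.007183) = 7.070231;  |Δ| = 0.025999
F(7.070231) = -0.011828
s6 = 7.070231 − (-0.011828)·(0.025999)/(0.366967) = 7.071069;  |Δ| = 0.000838
F(7.071069) = 0.000022
s7 = 7.071069 − 0.000022·(0.000838)/(0.011851) = 7.071068;  |Δ| = 0.000002
|s7 − s6| = 0.000002 < 0.0001

n = 7, s_n = 7.0711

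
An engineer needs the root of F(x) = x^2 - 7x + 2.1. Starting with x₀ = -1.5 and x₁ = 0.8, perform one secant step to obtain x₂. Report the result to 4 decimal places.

0.4286

F(-1.5) = 14.850000, F(0.8) = -2.860000
x₂ = 0.800000 − (-2.860000)·(0.800000 − (-1.500000)) / (-2.860000 − 14.850000) = 0.800000 − (-6.578000)/(-17.710000) = 0.428571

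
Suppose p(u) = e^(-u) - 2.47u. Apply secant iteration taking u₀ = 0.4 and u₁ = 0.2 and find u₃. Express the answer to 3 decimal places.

p(0.4) = -0.31768, p(0.2) = 0.32473
u₂ = 0.20000 − 0.32473·(0.20000 − 0.40000) / (0.32473 − (-0.31768)) = 0.20000 − (-0.06495)/(0.64241) = 0.30110
p(0.30110) = -0.00371
u₃ = 0.30110 − (-0.00371)·(0.30110 − 0.20000) / (-0.00371 − 0.32473) = 0.30110 − (-0.00037)/(-0.32844) = 0.29996

0.300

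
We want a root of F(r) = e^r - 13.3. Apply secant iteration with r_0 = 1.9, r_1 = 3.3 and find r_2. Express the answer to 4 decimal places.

F(1.9) = -6.614106, F(3.3) = 13.812639
r_2 = 3.300000 − 13.812639·(3.300000 − 1.900000) / (13.812639 − (-6.614106)) = 3.300000 − (19.337694)/(20.426744) = 2.353315

2.3533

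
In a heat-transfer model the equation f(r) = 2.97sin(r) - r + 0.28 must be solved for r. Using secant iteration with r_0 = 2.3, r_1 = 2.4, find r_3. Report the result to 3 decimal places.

2.364

f(2.3) = 0.19474, f(2.4) = -0.11387
r_2 = 2.40000 − (-0.11387)·(2.40000 − 2.30000) / (-0.11387 − 0.19474) = 2.40000 − (-0.01139)/(-0.30862) = 2.36310
f(2.36310) = 0.00245
r_3 = 2.36310 − 0.00245·(2.36310 − 2.40000) / (0.00245 − (-0.11387)) = 2.36310 − (-0.00009)/(0.11632) = 2.36388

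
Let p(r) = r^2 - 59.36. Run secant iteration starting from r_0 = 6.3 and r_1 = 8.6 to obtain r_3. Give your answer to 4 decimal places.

p(6.3) = -19.670000, p(8.6) = 14.600000
r_2 = 8.600000 − 14.600000·(8.600000 − 6.300000) / (14.600000 − (-19.670000)) = 8.600000 − (33.580000)/(34.270000) = 7.620134
p(7.620134) = -1.293554
r_3 = 7.620134 − (-1.293554)·(7.620134 − 8.600000) / (-1.293554 − 14.600000) = 7.620134 − (1.267510)/(-15.893554) = 7.699884

7.6999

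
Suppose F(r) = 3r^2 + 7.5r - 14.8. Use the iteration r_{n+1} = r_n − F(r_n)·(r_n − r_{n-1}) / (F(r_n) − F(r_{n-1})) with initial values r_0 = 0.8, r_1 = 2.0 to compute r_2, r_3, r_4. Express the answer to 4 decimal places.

1.2327, 1.2906, 1.2988

F(0.8) = -6.880000, F(2.0) = 12.200000
r_2 = 2.000000 − 12.200000·(2.000000 − 0.800000) / (12.200000 − (-6.880000)) = 2.000000 − (14.640000)/(19.080000) = 1.232704
F(1.232704) = -0.996037
r_3 = 1.232704 − (-0.996037)·(1.232704 − 2.000000) / (-0.996037 − 12.200000) = 1.232704 − (0.764254)/(-13.196037) = 1.290620
F(1.290620) = -0.123252
r_4 = 1.290620 − (-0.123252)·(1.290620 − 1.232704) / (-0.123252 − (-0.996037)) = 1.290620 − (-0.007138)/(0.872784) = 1.298799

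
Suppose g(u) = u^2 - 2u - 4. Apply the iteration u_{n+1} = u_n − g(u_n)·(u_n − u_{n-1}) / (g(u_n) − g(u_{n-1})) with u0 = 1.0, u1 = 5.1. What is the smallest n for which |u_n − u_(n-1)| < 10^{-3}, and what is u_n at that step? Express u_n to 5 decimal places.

n = 7, u_n = 3.23607

g(1.0) = -5.0000000, g(5.1) = 11.8100000
u2 = 5.1000000 − 11.8100000·(4.1000000)/(16.8100000) = 2.2195122;  |Δ| = 2.8804878
g(2.2195122) = -3.5127900
u3 = 2.2195122 − (-3.5127900)·(-2.8804878)/(-15.3227900) = 2.8798716;  |Δ| = 0.6603594
g(2.8798716) = -1.4660827
u4 = 2.8798716 − (-1.4660827)·(0.6603594)/(2.0467073) = 3.3528955;  |Δ| = 0.4730239
g(3.3528955) = 0.5361174
u5 = 3.3528955 − 0.5361174·(0.4730239)/(2.0022001) = 3.2262367;  |Δ| = 0.1266589
g(3.2262367) = -0.0438702
u6 = 3.2262367 − (-0.0438702)·(-0.1266589)/(-0.5799876) = 3.2358172;  |Δ| = 0.0095805
g(3.2358172) = -0.0011217
u7 = 3.2358172 − (-0.0011217)·(0.0095805)/(0.0427485) = 3.2360685;  |Δ| = 0.0002514
|u7 − u6| = 0.0002514 < 10^{-3}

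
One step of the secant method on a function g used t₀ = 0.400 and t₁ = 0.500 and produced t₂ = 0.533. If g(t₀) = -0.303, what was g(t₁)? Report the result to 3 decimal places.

The secant line through (0.400, -0.303) and (0.500, g(t₁)) crosses zero at t₂ = 0.533.
So (0.400, -0.303), (0.500, g(t₁)), (0.533, 0) are collinear:
g(t₁) = -0.303 · (0.500 − 0.533) / (0.400 − 0.533) = -0.303 · (-0.03300)/(-0.13300) = -0.07518

-0.075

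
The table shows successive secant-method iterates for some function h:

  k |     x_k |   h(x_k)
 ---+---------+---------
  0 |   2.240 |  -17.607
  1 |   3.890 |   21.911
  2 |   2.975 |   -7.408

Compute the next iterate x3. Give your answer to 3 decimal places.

x3 = 2.975 − (-7.408)·(2.975 − 3.890) / (-7.408 − 21.911)
   = 2.975 − (6.77832)/(-29.31900) = 3.20619

3.206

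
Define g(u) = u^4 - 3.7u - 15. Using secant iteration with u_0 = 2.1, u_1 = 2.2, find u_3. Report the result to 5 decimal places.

g(2.1) = -3.3219000, g(2.2) = 0.2856000
u_2 = 2.2000000 − 0.2856000·(2.2000000 − 2.1000000) / (0.2856000 − (-3.3219000)) = 2.2000000 − (0.0285600)/(3.6075000) = 2.1920832
g(2.1920832) = -0.0204860
u_3 = 2.1920832 − (-0.0204860)·(2.1920832 − 2.2000000) / (-0.0204860 − 0.2856000) = 2.1920832 − (0.0001622)/(-0.3060860) = 2.1926130

2.19261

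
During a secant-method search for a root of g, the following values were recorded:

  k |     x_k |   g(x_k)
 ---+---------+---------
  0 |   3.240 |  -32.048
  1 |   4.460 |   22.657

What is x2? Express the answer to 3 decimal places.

3.955

x2 = 4.460 − 22.657·(4.460 − 3.240) / (22.657 − (-32.048))
   = 4.460 − (27.64154)/(54.70500) = 3.95472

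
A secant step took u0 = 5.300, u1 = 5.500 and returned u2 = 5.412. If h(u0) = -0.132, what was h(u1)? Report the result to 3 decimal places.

The secant line through (5.300, -0.132) and (5.500, h(u1)) crosses zero at u2 = 5.412.
So (5.300, -0.132), (5.500, h(u1)), (5.412, 0) are collinear:
h(u1) = -0.132 · (5.500 − 5.412) / (5.300 − 5.412) = -0.132 · (0.08800)/(-0.11200) = 0.10371

0.104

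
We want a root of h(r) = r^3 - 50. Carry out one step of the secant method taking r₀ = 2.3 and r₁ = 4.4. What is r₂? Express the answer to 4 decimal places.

h(2.3) = -37.833000, h(4.4) = 35.184000
r₂ = 4.400000 − 35.184000·(4.400000 − 2.300000) / (35.184000 − (-37.833000)) = 4.400000 − (73.886400)/(73.017000) = 3.388093

3.3881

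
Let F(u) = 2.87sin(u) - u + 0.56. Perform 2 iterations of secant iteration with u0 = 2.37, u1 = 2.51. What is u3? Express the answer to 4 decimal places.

F(2.37) = 0.191187, F(2.51) = -0.255463
u2 = 2.510000 − (-0.255463)·(2.510000 − 2.370000) / (-0.255463 − 0.191187) = 2.510000 − (-0.035765)/(-0.446650) = 2.429927
F(2.429927) = 0.004460
u3 = 2.429927 − 0.004460·(2.429927 − 2.510000) / (0.004460 − (-0.255463)) = 2.429927 − (-0.000357)/(0.259923) = 2.431301

2.4313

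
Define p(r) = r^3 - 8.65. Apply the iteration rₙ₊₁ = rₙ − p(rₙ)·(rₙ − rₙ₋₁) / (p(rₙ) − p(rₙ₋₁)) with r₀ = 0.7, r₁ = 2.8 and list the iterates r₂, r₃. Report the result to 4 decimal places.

1.5073, 1.8719

p(0.7) = -8.307000, p(2.8) = 13.302000
r₂ = 2.800000 − 13.302000·(2.800000 − 0.700000) / (13.302000 − (-8.307000)) = 2.800000 − (27.934200)/(21.609000) = 1.507289
p(1.507289) = -5.225562
r₃ = 1.507289 − (-5.225562)·(1.507289 − 2.800000) / (-5.225562 − 13.302000) = 1.507289 − (6.755144)/(-18.527562) = 1.871888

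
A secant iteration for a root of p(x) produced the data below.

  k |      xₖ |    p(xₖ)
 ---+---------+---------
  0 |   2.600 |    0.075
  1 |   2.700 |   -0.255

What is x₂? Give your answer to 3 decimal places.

2.623

x₂ = 2.700 − (-0.255)·(2.700 − 2.600) / (-0.255 − 0.075)
   = 2.700 − (-0.02550)/(-0.33000) = 2.62273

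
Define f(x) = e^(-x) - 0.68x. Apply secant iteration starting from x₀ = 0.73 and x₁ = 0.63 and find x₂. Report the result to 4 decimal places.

0.7178

f(0.73) = -0.014491, f(0.63) = 0.104192
x₂ = 0.630000 − 0.104192·(0.630000 − 0.730000) / (0.104192 − (-0.014491)) = 0.630000 − (-0.010419)/(0.118683) = 0.717790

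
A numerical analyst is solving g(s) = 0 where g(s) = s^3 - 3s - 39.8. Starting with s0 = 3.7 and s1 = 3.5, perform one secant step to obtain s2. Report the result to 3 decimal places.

3.707

g(3.7) = -0.24700, g(3.5) = -7.42500
s2 = 3.50000 − (-7.42500)·(3.50000 − 3.70000) / (-7.42500 − (-0.24700)) = 3.50000 − (1.48500)/(-7.17800) = 3.70688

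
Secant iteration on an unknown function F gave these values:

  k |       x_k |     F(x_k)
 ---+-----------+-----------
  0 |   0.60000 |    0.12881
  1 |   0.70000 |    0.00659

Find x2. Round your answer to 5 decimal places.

x2 = 0.70000 − 0.00659·(0.70000 − 0.60000) / (0.00659 − 0.12881)
   = 0.70000 − (0.0006590)/(-0.1222200) = 0.7053919

0.70539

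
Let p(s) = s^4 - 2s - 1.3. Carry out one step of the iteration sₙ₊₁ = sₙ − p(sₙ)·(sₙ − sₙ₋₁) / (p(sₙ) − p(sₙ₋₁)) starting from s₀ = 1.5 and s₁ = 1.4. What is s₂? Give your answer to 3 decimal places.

1.425

p(1.5) = 0.76250, p(1.4) = -0.25840
s₂ = 1.40000 − (-0.25840)·(1.40000 − 1.50000) / (-0.25840 − 0.76250) = 1.40000 − (0.02584)/(-1.02090) = 1.42531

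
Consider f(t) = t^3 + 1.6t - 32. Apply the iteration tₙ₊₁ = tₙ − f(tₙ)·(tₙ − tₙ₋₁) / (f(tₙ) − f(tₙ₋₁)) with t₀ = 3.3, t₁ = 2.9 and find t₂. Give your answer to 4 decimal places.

2.9975

f(3.3) = 9.217000, f(2.9) = -2.971000
t₂ = 2.900000 − (-2.971000)·(2.900000 − 3.300000) / (-2.971000 − 9.217000) = 2.900000 − (1.188400)/(-12.188000) = 2.997506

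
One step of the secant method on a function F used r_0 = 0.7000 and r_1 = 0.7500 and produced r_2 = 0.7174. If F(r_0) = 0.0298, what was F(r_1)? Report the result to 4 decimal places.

The secant line through (0.7000, 0.0298) and (0.7500, F(r_1)) crosses zero at r_2 = 0.7174.
So (0.7000, 0.0298), (0.7500, F(r_1)), (0.7174, 0) are collinear:
F(r_1) = 0.0298 · (0.7500 − 0.7174) / (0.7000 − 0.7174) = 0.0298 · (0.032600)/(-0.017400) = -0.055832

-0.0558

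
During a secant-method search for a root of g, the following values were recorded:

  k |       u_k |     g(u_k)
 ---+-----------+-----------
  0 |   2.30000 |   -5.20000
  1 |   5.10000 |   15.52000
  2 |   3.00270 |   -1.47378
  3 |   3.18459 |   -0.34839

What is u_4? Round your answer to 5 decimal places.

3.24090

u_4 = 3.18459 − (-0.34839)·(3.18459 − 3.00270) / (-0.34839 − (-1.47378))
   = 3.18459 − (-0.0633687)/(1.1253900) = 3.2408982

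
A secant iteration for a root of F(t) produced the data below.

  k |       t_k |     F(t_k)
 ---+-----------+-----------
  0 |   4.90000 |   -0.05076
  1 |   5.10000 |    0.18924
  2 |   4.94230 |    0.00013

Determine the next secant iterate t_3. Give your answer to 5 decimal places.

t_3 = 4.94230 − 0.00013·(4.94230 − 5.10000) / (0.00013 − 0.18924)
   = 4.94230 − (-0.0000205)/(-0.1891100) = 4.9421916

4.94219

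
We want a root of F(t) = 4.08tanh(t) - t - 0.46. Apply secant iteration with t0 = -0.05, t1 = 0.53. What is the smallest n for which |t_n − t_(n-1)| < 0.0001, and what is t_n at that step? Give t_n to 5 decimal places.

F(-0.05) = -0.6138302, F(0.53) = 0.9903548
t2 = 0.5300000 − 0.9903548·(0.5800000)/(1.6041850) = 0.1719329;  |Δ| = 0.3580671
F(0.1719329) = 0.0627220
t3 = 0.1719329 − 0.0627220·(-0.3580671)/(-0.9276328) = 0.1477222;  |Δ| = 0.0242108
F(0.1477222) = -0.0093618
t4 = 0.1477222 − (-0.0093618)·(-0.0242108)/(-0.0720838) = 0.1508665;  |Δ| = 0.0031443
F(0.1508665) = 0.0000410
t5 = 0.1508665 − 0.0000410·(0.0031443)/(0.0094028) = 0.1508528;  |Δ| = 0.0000137
|t5 − t4| = 0.0000137 < 0.0001

n = 5, t_n = 0.15085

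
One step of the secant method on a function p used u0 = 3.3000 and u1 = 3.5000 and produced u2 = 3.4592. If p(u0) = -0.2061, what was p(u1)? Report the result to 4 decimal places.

0.0528

The secant line through (3.3000, -0.2061) and (3.5000, p(u1)) crosses zero at u2 = 3.4592.
So (3.3000, -0.2061), (3.5000, p(u1)), (3.4592, 0) are collinear:
p(u1) = -0.2061 · (3.5000 − 3.4592) / (3.3000 − 3.4592) = -0.2061 · (0.040800)/(-0.159200) = 0.052820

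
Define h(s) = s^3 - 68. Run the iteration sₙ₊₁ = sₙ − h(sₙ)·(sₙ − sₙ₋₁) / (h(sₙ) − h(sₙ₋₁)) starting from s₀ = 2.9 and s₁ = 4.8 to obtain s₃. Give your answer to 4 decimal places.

4.0459

h(2.9) = -43.611000, h(4.8) = 42.592000
s₂ = 4.800000 − 42.592000·(4.800000 − 2.900000) / (42.592000 − (-43.611000)) = 4.800000 − (80.924800)/(86.203000) = 3.861230
h(3.861230) = -10.432552
s₃ = 3.861230 − (-10.432552)·(3.861230 − 4.800000) / (-10.432552 − 42.592000) = 3.861230 − (9.793768)/(-53.024552) = 4.045932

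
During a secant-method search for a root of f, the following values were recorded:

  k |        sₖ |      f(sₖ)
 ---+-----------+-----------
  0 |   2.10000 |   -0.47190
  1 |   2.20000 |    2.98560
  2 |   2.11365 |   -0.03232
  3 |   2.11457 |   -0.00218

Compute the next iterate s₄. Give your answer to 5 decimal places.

s₄ = 2.11457 − (-0.00218)·(2.11457 − 2.11365) / (-0.00218 − (-0.03232))
   = 2.11457 − (-0.0000020)/(0.0301400) = 2.1146365

2.11464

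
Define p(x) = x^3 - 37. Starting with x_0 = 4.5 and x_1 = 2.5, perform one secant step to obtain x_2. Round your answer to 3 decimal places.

p(4.5) = 54.12500, p(2.5) = -21.37500
x_2 = 2.50000 − (-21.37500)·(2.50000 − 4.50000) / (-21.37500 − 54.12500) = 2.50000 − (42.75000)/(-75.50000) = 3.06623

3.066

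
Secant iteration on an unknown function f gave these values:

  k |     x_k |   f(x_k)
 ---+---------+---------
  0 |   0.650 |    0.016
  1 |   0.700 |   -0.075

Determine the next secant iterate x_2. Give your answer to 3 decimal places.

x_2 = 0.700 − (-0.075)·(0.700 − 0.650) / (-0.075 − 0.016)
   = 0.700 − (-0.00375)/(-0.09100) = 0.65879

0.659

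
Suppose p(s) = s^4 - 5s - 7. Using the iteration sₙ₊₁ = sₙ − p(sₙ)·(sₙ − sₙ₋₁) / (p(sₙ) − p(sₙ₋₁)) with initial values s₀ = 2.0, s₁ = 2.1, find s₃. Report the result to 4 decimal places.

p(2.0) = -1.000000, p(2.1) = 1.948100
s₂ = 2.100000 − 1.948100·(2.100000 − 2.000000) / (1.948100 − (-1.000000)) = 2.100000 − (0.194810)/(2.948100) = 2.033920
p(2.033920) = -0.056229
s₃ = 2.033920 − (-0.056229)·(2.033920 − 2.100000) / (-0.056229 − 1.948100) = 2.033920 − (0.003716)/(-2.004329) = 2.035774

2.0358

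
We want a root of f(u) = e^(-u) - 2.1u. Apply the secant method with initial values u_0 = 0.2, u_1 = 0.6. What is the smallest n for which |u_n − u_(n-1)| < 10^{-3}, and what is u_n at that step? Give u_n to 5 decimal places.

f(0.2) = 0.3987308, f(0.6) = -0.7111884
u_2 = 0.6000000 − (-0.7111884)·(0.4000000)/(-1.1099191) = 0.3436972;  |Δ| = 0.2563028
f(0.3436972) = -0.0126206
u_3 = 0.3436972 − (-0.0126206)·(-0.2563028)/(0.6985678) = 0.3390668;  |Δ| = 0.0046305
f(0.3390668) = 0.0003947
u_4 = 0.3390668 − 0.0003947·(-0.0046305)/(0.0130152) = 0.3392072;  |Δ| = 0.0001404
|u_4 − u_3| = 0.0001404 < 10^{-3}

n = 4, u_n = 0.33921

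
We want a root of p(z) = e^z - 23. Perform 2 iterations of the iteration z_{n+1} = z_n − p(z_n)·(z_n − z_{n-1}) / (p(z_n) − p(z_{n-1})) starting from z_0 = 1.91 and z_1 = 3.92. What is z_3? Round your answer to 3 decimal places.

p(1.91) = -16.24691, p(3.92) = 27.40044
z_2 = 3.92000 − 27.40044·(3.92000 − 1.91000) / (27.40044 − (-16.24691)) = 3.92000 − (55.07489)/(43.64736) = 2.65818
p(2.65818) = -8.72964
z_3 = 2.65818 − (-8.72964)·(2.65818 − 3.92000) / (-8.72964 − 27.40044) = 2.65818 − (11.01519)/(-36.13008) = 2.96306

2.963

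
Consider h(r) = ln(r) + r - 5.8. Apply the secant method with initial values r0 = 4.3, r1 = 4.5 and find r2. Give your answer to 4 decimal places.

4.3337

h(4.3) = -0.041385, h(4.5) = 0.204077
r2 = 4.500000 − 0.204077·(4.500000 − 4.300000) / (0.204077 − (-0.041385)) = 4.500000 − (0.040815)/(0.245462) = 4.333720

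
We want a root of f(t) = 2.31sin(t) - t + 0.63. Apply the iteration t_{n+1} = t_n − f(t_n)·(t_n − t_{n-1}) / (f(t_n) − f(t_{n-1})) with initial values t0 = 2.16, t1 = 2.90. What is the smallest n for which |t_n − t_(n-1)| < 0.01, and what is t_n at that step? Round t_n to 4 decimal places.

f(2.16) = 0.390496, f(2.90) = -1.717334
t2 = 2.900000 − (-1.717334)·(0.740000)/(-2.107830) = 2.297092;  |Δ| = 0.602908
f(2.297092) = 0.059955
t3 = 2.297092 − 0.059955·(-0.602908)/(1.777289) = 2.317431;  |Δ| = 0.020339
f(2.317431) = 0.008061
t4 = 2.317431 − 0.008061·(0.020339)/(-0.051894) = 2.320590;  |Δ| = 0.003159
|t4 − t3| = 0.003159 < 0.01

n = 4, t_n = 2.3206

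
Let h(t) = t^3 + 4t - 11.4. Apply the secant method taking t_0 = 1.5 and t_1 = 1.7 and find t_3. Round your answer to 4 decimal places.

h(1.5) = -2.025000, h(1.7) = 0.313000
t_2 = 1.700000 − 0.313000·(1.700000 − 1.500000) / (0.313000 − (-2.025000)) = 1.700000 − (0.062600)/(2.338000) = 1.673225
h(1.673225) = -0.022603
t_3 = 1.673225 − (-0.022603)·(1.673225 − 1.700000) / (-0.022603 − 0.313000) = 1.673225 − (0.000605)/(-0.335603) = 1.675028

1.6750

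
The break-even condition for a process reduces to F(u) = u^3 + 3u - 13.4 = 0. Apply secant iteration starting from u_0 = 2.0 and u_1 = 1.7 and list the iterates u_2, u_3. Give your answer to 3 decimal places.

1.955, 1.960

F(2.0) = 0.60000, F(1.7) = -3.38700
u_2 = 1.70000 − (-3.38700)·(1.70000 − 2.00000) / (-3.38700 − 0.60000) = 1.70000 − (1.01610)/(-3.98700) = 1.95485
F(1.95485) = -0.06506
u_3 = 1.95485 − (-0.06506)·(1.95485 − 1.70000) / (-0.06506 − (-3.38700)) = 1.95485 − (-0.01658)/(3.32194) = 1.95984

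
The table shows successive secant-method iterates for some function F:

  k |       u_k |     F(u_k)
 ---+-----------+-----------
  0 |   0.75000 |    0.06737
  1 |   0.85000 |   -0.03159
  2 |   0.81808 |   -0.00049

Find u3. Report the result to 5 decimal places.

0.81758

u3 = 0.81808 − (-0.00049)·(0.81808 − 0.85000) / (-0.00049 − (-0.03159))
   = 0.81808 − (0.0000156)/(0.0311000) = 0.8175771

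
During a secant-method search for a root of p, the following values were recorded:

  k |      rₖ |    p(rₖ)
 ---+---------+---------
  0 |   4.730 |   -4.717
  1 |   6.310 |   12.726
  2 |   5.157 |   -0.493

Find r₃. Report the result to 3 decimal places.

r₃ = 5.157 − (-0.493)·(5.157 − 6.310) / (-0.493 − 12.726)
   = 5.157 − (0.56843)/(-13.21900) = 5.20000

5.200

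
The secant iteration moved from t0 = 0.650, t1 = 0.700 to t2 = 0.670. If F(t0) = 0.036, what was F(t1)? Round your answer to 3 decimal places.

The secant line through (0.650, 0.036) and (0.700, F(t1)) crosses zero at t2 = 0.670.
So (0.650, 0.036), (0.700, F(t1)), (0.670, 0) are collinear:
F(t1) = 0.036 · (0.700 − 0.670) / (0.650 − 0.670) = 0.036 · (0.03000)/(-0.02000) = -0.05400

-0.054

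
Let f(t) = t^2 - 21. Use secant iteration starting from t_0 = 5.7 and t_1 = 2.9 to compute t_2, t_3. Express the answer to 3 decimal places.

4.364, 4.633

f(5.7) = 11.49000, f(2.9) = -12.59000
t_2 = 2.90000 − (-12.59000)·(2.90000 − 5.70000) / (-12.59000 − 11.49000) = 2.90000 − (35.25200)/(-24.08000) = 4.36395
f(4.36395) = -1.95591
t_3 = 4.36395 − (-1.95591)·(4.36395 − 2.90000) / (-1.95591 − (-12.59000)) = 4.36395 − (-2.86336)/(10.63409) = 4.63322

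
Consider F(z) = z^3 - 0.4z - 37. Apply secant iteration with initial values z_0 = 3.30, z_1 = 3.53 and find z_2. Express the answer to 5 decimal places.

F(3.30) = -2.3830000, F(3.53) = 5.5749770
z_2 = 3.5300000 − 5.5749770·(3.5300000 − 3.3000000) / (5.5749770 − (-2.3830000)) = 3.5300000 − (1.2822447)/(7.9579770) = 3.3688730

3.36887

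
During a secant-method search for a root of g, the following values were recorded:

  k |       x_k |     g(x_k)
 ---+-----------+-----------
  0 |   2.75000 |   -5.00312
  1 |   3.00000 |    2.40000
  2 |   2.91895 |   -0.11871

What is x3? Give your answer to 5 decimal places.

2.92277

x3 = 2.91895 − (-0.11871)·(2.91895 − 3.00000) / (-0.11871 − 2.40000)
   = 2.91895 − (0.0096214)/(-2.5187100) = 2.9227700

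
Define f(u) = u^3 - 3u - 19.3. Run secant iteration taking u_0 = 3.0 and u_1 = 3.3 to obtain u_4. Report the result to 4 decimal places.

f(3.0) = -1.300000, f(3.3) = 6.737000
u_2 = 3.300000 − 6.737000·(3.300000 − 3.000000) / (6.737000 − (-1.300000)) = 3.300000 − (2.021100)/(8.037000) = 3.048526
f(3.048526) = -0.114079
u_3 = 3.048526 − (-0.114079)·(3.048526 − 3.300000) / (-0.114079 − 6.737000) = 3.048526 − (0.028688)/(-6.851079) = 3.052713
f(3.052713) = -0.009735
u_4 = 3.052713 − (-0.009735)·(3.052713 − 3.048526) / (-0.009735 − (-0.114079)) = 3.052713 − (-0.000041)/(0.104345) = 3.053104

3.0531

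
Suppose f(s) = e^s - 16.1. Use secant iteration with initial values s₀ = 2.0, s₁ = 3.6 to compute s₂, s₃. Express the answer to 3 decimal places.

2.477, 2.668

f(2.0) = -8.71094, f(3.6) = 20.49823
s₂ = 3.60000 − 20.49823·(3.60000 − 2.00000) / (20.49823 − (-8.71094)) = 3.60000 − (32.79718)/(29.20918) = 2.47716
f(2.47716) = -4.19258
s₃ = 2.47716 − (-4.19258)·(2.47716 − 3.60000) / (-4.19258 − 20.49823) = 2.47716 − (4.70758)/(-24.69081) = 2.66782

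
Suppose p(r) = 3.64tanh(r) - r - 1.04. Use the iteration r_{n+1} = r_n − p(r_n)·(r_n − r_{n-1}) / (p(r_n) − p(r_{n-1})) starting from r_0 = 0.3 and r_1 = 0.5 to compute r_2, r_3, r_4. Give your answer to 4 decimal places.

0.4326, 0.4271, 0.4274

p(0.3) = -0.279622, p(0.5) = 0.142106
r_2 = 0.500000 − 0.142106·(0.500000 − 0.300000) / (0.142106 − (-0.279622)) = 0.500000 − (0.028421)/(0.421729) = 0.432608
p(0.432608) = 0.010686
r_3 = 0.432608 − 0.010686·(0.432608 − 0.500000) / (0.010686 − 0.142106) = 0.432608 − (-0.000720)/(-0.131421) = 0.427128
p(0.427128) = -0.000505
r_4 = 0.427128 − (-0.000505)·(0.427128 − 0.432608) / (-0.000505 − 0.010686) = 0.427128 − (0.000003)/(-0.011191) = 0.427375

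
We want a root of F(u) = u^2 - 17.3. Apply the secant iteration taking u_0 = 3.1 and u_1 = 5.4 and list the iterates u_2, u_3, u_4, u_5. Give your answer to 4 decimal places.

4.0047, 4.1389, 4.1597, 4.1593

F(3.1) = -7.690000, F(5.4) = 11.860000
u_2 = 5.400000 − 11.860000·(5.400000 − 3.100000) / (11.860000 − (-7.690000)) = 5.400000 − (27.278000)/(19.550000) = 4.004706
F(4.004706) = -1.262331
u_3 = 4.004706 − (-1.262331)·(4.004706 − 5.400000) / (-1.262331 − 11.860000) = 4.004706 − (1.761323)/(-13.122331) = 4.138929
F(4.138929) = -0.169265
u_4 = 4.138929 − (-0.169265)·(4.138929 − 4.004706) / (-0.169265 − (-1.262331)) = 4.138929 − (-0.022719)/(1.093066) = 4.159714
F(4.159714) = 0.003222
u_5 = 4.159714 − 0.003222·(4.159714 − 4.138929) / (0.003222 − (-0.169265)) = 4.159714 − (0.000067)/(0.172487) = 4.159326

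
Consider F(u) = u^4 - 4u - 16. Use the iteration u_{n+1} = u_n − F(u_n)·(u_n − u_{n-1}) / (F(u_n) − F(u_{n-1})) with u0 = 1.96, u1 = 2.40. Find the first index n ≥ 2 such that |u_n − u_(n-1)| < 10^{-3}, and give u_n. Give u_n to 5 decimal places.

n = 5, u_n = 2.23470

F(1.96) = -9.0821094, F(2.40) = 7.5776000
u2 = 2.4000000 − 7.5776000·(0.4400000)/(16.6597094) = 2.1998678;  |Δ| = 0.2001322
F(2.1998678) = -1.3795007
u3 = 2.1998678 − (-1.3795007)·(-0.2001322)/(-8.9571007) = 2.2306906;  |Δ| = 0.0308228
F(2.2306906) = -0.1623812
u4 = 2.2306906 − (-0.1623812)·(0.0308228)/(1.2171194) = 2.2348028;  |Δ| = 0.0041122
F(2.2348028) = 0.0042550
u5 = 2.2348028 − 0.0042550·(0.0041122)/(0.1666362) = 2.2346978;  |Δ| = 0.0001050
|u5 − u4| = 0.0001050 < 10^{-3}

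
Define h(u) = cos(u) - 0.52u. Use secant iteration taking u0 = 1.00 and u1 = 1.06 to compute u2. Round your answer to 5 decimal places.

1.01474

h(1.00) = 0.0203023, h(1.06) = -0.0623279
u2 = 1.0600000 − (-0.0623279)·(1.0600000 − 1.0000000) / (-0.0623279 − 0.0203023) = 1.0600000 − (-0.0037397)/(-0.0826302) = 1.0147420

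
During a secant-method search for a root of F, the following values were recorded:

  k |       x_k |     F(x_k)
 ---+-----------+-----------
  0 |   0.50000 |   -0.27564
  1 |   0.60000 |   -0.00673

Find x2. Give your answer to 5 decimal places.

x2 = 0.60000 − (-0.00673)·(0.60000 − 0.50000) / (-0.00673 − (-0.27564))
   = 0.60000 − (-0.0006730)/(0.2689100) = 0.6025027

0.60250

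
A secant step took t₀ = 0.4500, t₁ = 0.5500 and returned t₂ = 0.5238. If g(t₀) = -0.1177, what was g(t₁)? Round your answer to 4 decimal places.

0.0418

The secant line through (0.4500, -0.1177) and (0.5500, g(t₁)) crosses zero at t₂ = 0.5238.
So (0.4500, -0.1177), (0.5500, g(t₁)), (0.5238, 0) are collinear:
g(t₁) = -0.1177 · (0.5500 − 0.5238) / (0.4500 − 0.5238) = -0.1177 · (0.026200)/(-0.073800) = 0.041785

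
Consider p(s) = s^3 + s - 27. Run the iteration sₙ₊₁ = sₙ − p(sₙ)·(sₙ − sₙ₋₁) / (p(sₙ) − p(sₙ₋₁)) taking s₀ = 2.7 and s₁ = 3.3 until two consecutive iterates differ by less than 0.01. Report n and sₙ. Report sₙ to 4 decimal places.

p(2.7) = -4.617000, p(3.3) = 12.237000
s₂ = 3.300000 − 12.237000·(0.600000)/(16.854000) = 2.864365;  |Δ| = 0.435635
p(2.864365) = -0.634715
s₃ = 2.864365 − (-0.634715)·(-0.435635)/(-12.871715) = 2.885846;  |Δ| = 0.021482
p(2.885846) = -0.080517
s₄ = 2.885846 − (-0.080517)·(0.021482)/(0.554199) = 2.888967;  |Δ| = 0.003121
|s₄ − s₃| = 0.003121 < 0.01

n = 4, sₙ = 2.8890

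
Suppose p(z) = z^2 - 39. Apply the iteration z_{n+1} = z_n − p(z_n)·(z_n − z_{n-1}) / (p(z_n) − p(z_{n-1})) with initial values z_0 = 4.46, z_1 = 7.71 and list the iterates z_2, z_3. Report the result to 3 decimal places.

6.030, 6.222

p(4.46) = -19.10840, p(7.71) = 20.44410
z_2 = 7.71000 − 20.44410·(7.71000 − 4.46000) / (20.44410 − (-19.10840)) = 7.71000 − (66.44333)/(39.55250) = 6.03012
p(6.03012) = -2.63761
z_3 = 6.03012 − (-2.63761)·(6.03012 − 7.71000) / (-2.63761 − 20.44410) = 6.03012 − (4.43087)/(-23.08171) = 6.22209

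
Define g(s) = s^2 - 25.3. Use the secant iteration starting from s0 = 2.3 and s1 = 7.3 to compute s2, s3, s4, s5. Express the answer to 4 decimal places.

g(2.3) = -20.010000, g(7.3) = 27.990000
s2 = 7.300000 − 27.990000·(7.300000 − 2.300000) / (27.990000 − (-20.010000)) = 7.300000 − (139.950000)/(48.000000) = 4.384375
g(4.384375) = -6.077256
s3 = 4.384375 − (-6.077256)·(4.384375 − 7.300000) / (-6.077256 − 27.990000) = 4.384375 − (17.718999)/(-34.067256) = 4.904493
g(4.904493) = -1.245947
s4 = 4.904493 − (-1.245947)·(4.904493 − 4.384375) / (-1.245947 − (-6.077256)) = 4.904493 − (-0.648040)/(4.831309) = 5.038626
g(5.038626) = 0.087757
s5 = 5.038626 − 0.087757·(5.038626 − 4.904493) / (0.087757 − (-1.245947)) = 5.038626 − (0.011771)/(1.333704) = 5.029801

4.3844, 4.9045, 5.0386, 5.0298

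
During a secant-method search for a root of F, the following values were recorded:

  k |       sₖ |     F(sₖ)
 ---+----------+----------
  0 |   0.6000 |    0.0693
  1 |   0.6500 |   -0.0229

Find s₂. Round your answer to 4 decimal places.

0.6376

s₂ = 0.6500 − (-0.0229)·(0.6500 − 0.6000) / (-0.0229 − 0.0693)
   = 0.6500 − (-0.001145)/(-0.092200) = 0.637581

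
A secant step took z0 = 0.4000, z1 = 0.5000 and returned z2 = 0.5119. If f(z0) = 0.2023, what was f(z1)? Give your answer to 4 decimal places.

0.0215

The secant line through (0.4000, 0.2023) and (0.5000, f(z1)) crosses zero at z2 = 0.5119.
So (0.4000, 0.2023), (0.5000, f(z1)), (0.5119, 0) are collinear:
f(z1) = 0.2023 · (0.5000 − 0.5119) / (0.4000 − 0.5119) = 0.2023 · (-0.011900)/(-0.111900) = 0.021514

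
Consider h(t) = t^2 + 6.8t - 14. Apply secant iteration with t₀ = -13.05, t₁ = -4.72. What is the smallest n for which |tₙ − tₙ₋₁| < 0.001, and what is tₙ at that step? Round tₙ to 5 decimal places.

n = 7, tₙ = -8.45569

h(-13.05) = 67.5625000, h(-4.72) = -23.8176000
t₂ = -4.7200000 − (-23.8176000)·(8.3300000)/(-91.3801000) = -6.8911577;  |Δ| = 2.1711577
h(-6.8911577) = -13.3718179
t₃ = -6.8911577 − (-13.3718179)·(-2.1711577)/(10.4457821) = -9.6704925;  |Δ| = 2.7793348
h(-9.6704925) = 13.7590759
t₄ = -9.6704925 − 13.7590759·(-2.7793348)/(27.1308938) = -8.2609894;  |Δ| = 1.4095031
h(-8.2609894) = -1.9307820
t₅ = -8.2609894 − (-1.9307820)·(1.4095031)/(-15.6898579) = -8.4344418;  |Δ| = 0.1734524
h(-8.4344418) = -0.2143959
t₆ = -8.4344418 − (-0.2143959)·(-0.1734524)/(1.7163861) = -8.4561079;  |Δ| = 0.0216662
h(-8.4561079) = 0.0042275
t₇ = -8.4561079 − 0.0042275·(-0.0216662)/(0.2186234) = -8.4556890;  |Δ| = 0.0004190
|t₇ − t₆| = 0.0004190 < 0.001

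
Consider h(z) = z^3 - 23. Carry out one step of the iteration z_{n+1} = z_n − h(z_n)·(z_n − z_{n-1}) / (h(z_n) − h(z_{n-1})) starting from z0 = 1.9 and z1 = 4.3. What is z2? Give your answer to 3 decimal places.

2.433

h(1.9) = -16.14100, h(4.3) = 56.50700
z2 = 4.30000 − 56.50700·(4.30000 − 1.90000) / (56.50700 − (-16.14100)) = 4.30000 − (135.61680)/(72.64800) = 2.43323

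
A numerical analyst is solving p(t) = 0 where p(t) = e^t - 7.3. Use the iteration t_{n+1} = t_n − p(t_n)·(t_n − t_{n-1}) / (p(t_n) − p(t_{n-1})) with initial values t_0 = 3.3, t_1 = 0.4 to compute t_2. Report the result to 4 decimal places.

p(3.3) = 19.812639, p(0.4) = -5.808175
t_2 = 0.400000 − (-5.808175)·(0.400000 − 3.300000) / (-5.808175 − 19.812639) = 0.400000 − (16.843708)/(-25.620814) = 1.057423

1.0574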